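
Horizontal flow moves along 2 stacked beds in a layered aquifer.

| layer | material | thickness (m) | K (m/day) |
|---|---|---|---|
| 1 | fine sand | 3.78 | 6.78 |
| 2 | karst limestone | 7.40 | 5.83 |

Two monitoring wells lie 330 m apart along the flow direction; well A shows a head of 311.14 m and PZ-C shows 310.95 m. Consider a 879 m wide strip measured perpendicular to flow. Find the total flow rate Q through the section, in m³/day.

Flow is parallel to layering, so each bed carries its own Darcy discharge and the transmissivities add.
Σ(K_i·b_i) = 6.78×3.78 + 5.83×7.40 = 68.77 m²/day.
Hydraulic gradient i = (311.14 − 310.95) / 330 = 0.19 / 330 = 0.0005758.
Q = Σ(K_i·b_i) · W · i = 68.77 × 879 × 0.0005758 = 34.80 m³/day.

34.8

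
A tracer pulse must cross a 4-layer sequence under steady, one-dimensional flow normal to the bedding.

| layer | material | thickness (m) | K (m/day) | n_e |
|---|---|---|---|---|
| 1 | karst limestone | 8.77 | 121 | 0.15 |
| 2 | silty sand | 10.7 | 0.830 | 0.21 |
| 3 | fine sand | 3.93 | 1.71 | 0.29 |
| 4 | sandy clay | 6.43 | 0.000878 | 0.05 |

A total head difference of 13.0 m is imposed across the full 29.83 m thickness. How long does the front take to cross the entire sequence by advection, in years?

With flow normal to the layers, continuity requires the same specific discharge q through every layer.
Σ(b_i/K_i) = 8.77/121 + 10.7/0.830 + 3.93/1.71 + 6.43/0.000878 = 7339 d.
q = Δh / Σ(b_i/K_i) = 13.0 / 7339 = 0.001771 m/day.
In each layer the seepage velocity is v_i = q/n_i, so the layer transit time is t_i = b_i·n_i / q:
  layer 1 (karst limestone): t_1 = 8.77 × 0.15 / 0.001771 = 742.6 d
  layer 2 (silty sand): t_2 = 10.7 × 0.21 / 0.001771 = 1268 d
  layer 3 (fine sand): t_3 = 3.93 × 0.29 / 0.001771 = 643.4 d
  layer 4 (sandy clay): t_4 = 6.43 × 0.05 / 0.001771 = 181.5 d
Total t = Σ t_i = 2836 days = 7.764 years.

7.76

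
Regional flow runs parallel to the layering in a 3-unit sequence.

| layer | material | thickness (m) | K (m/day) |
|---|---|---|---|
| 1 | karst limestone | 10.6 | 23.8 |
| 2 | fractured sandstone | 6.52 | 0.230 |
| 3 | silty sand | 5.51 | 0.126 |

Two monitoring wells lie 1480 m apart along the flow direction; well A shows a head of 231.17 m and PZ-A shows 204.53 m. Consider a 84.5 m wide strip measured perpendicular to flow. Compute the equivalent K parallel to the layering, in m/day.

Flow is parallel to layering, so each bed carries its own Darcy discharge and the transmissivities add.
Σ(K_i·b_i) = 23.8×10.6 + 0.230×6.52 + 0.126×5.51 = 254.5 m²/day.
Total thickness b = 22.63 m, so K_eq = Σ(K_i·b_i)/b = 11.24 m/day.

11.2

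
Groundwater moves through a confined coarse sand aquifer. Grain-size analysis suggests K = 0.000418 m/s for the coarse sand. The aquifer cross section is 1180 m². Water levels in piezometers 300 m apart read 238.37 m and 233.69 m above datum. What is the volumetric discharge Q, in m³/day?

665

Convert K: 0.000418 m/s × 86400 = 36.12 m/day.
Hydraulic gradient i = (238.37 − 233.69) / 300 = 4.68 / 300 = 0.01560.
Darcy's law: Q = K · A · i = 36.12 × 1180 × 0.01560 = 664.8 m³/day.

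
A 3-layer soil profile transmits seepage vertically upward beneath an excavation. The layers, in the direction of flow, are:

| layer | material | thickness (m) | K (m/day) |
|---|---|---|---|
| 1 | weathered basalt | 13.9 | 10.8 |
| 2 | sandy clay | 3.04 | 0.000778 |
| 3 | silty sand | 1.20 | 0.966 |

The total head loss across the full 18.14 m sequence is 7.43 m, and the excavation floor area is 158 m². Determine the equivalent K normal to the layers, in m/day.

Flow is perpendicular to layering, so the layers act in series and the equivalent K is the thickness-weighted harmonic mean.
Total thickness L = 13.9 + 3.04 + 1.20 = 18.14 m.
Σ(b_i/K_i) = 13.9/10.8 + 3.04/0.000778 + 1.20/0.966 = 3910 d.
K_eq = L / Σ(b_i/K_i) = 18.14 / 3910 = 0.004639 m/day.

0.00464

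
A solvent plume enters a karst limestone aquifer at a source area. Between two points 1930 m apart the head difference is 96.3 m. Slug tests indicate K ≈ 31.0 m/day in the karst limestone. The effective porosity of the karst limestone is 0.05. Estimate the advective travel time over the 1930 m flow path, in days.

62.4

Hydraulic gradient i = Δh / L = 96.3 / 1930 = 0.04990.
Darcy flux q = K · i = 31.00 × 0.04990 = 1.547 m/day.
Seepage velocity v = q / n_e = 1.547 / 0.05 = 30.94 m/day.
Travel time t = L / v = 1930 / 30.94 = 62.39 days.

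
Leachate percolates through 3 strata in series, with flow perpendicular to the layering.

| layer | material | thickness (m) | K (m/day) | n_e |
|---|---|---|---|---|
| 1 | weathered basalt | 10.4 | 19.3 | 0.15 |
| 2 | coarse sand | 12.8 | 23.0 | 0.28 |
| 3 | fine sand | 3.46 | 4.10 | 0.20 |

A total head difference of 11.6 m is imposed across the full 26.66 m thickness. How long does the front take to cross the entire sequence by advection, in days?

0.976

With flow normal to the layers, continuity requires the same specific discharge q through every layer.
Σ(b_i/K_i) = 10.4/19.3 + 12.8/23.0 + 3.46/4.10 = 1.939 d.
q = Δh / Σ(b_i/K_i) = 11.6 / 1.939 = 5.982 m/day.
In each layer the seepage velocity is v_i = q/n_i, so the layer transit time is t_i = b_i·n_i / q:
  layer 1 (weathered basalt): t_1 = 10.4 × 0.15 / 5.982 = 0.2608 d
  layer 2 (coarse sand): t_2 = 12.8 × 0.28 / 5.982 = 0.5992 d
  layer 3 (fine sand): t_3 = 3.46 × 0.20 / 5.982 = 0.1157 d
Total t = Σ t_i = 0.9757 days.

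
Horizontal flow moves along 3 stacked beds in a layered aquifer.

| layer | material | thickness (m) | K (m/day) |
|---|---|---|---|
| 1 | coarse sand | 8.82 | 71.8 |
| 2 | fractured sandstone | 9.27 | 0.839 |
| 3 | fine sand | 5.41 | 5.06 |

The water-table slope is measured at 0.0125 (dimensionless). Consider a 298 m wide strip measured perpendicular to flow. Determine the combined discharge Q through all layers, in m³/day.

2490

Flow is parallel to layering, so each bed carries its own Darcy discharge and the transmissivities add.
Σ(K_i·b_i) = 71.8×8.82 + 0.839×9.27 + 5.06×5.41 = 668.4 m²/day.
Hydraulic gradient i = 0.0125.
Q = Σ(K_i·b_i) · W · i = 668.4 × 298 × 0.01250 = 2490 m³/day.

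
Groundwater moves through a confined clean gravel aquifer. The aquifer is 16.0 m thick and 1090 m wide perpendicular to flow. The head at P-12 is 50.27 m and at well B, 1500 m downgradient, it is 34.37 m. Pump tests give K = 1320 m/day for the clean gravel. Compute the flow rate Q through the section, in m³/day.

Cross-sectional area A = 1090 × 16.0 = 17440 m².
Hydraulic gradient i = (50.27 − 34.37) / 1500 = 15.9 / 1500 = 0.01060.
Darcy's law: Q = K · A · i = 1320 × 17440 × 0.01060 = 2.440e+05 m³/day.

244000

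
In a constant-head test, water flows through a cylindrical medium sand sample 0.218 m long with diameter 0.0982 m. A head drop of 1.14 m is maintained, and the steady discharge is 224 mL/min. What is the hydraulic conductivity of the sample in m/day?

Cross-sectional area A = π·(d/2)² = π × (0.0982/2)² = 0.007574 m².
Convert discharge: 224 mL/min = 3.733e-06 m³/s.
Darcy's law rearranged: K = Q·L / (A·Δh) = 3.733e-06 × 0.218 / (0.007574 × 1.14) = 9.426e-05 m/s = 8.144 m/day.

8.14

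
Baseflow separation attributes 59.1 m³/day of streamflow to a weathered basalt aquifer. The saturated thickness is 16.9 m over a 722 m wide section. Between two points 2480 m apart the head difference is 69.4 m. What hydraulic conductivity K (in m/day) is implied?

Cross-sectional area A = 722 × 16.9 = 12202 m².
Hydraulic gradient i = Δh / L = 69.4 / 2480 = 0.02798.
From Q = K·A·i, K = Q / (A·i) = 59.1 / (12202 × 0.02798) = 0.1731 m/day.

0.173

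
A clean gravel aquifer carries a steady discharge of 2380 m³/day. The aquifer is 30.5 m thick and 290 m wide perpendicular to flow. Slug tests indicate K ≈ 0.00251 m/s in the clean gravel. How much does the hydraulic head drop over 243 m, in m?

Convert K: 0.00251 m/s × 86400 = 216.9 m/day.
Cross-sectional area A = 290 × 30.5 = 8845 m².
From Q = K·A·i, i = Q / (K·A) = 2380 / (216.9 × 8845) = 0.001241.
Head loss Δh = i · L = 0.001241 × 243 = 0.3015 m.

0.302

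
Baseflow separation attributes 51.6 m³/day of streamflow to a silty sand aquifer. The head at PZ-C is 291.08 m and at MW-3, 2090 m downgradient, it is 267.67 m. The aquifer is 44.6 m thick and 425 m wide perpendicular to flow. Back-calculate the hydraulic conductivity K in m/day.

Cross-sectional area A = 425 × 44.6 = 18955 m².
Hydraulic gradient i = (291.08 − 267.67) / 2090 = 23.41 / 2090 = 0.01120.
From Q = K·A·i, K = Q / (A·i) = 51.6 / (18955 × 0.01120) = 0.2430 m/day.

0.243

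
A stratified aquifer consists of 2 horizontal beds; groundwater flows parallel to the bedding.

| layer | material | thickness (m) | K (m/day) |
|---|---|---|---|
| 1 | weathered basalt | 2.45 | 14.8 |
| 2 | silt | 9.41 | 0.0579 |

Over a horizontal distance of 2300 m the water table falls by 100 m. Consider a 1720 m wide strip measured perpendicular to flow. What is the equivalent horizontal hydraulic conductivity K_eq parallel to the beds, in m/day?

Flow is parallel to layering, so each bed carries its own Darcy discharge and the transmissivities add.
Σ(K_i·b_i) = 14.8×2.45 + 0.0579×9.41 = 36.80 m²/day.
Total thickness b = 11.86 m, so K_eq = Σ(K_i·b_i)/b = 3.103 m/day.

3.10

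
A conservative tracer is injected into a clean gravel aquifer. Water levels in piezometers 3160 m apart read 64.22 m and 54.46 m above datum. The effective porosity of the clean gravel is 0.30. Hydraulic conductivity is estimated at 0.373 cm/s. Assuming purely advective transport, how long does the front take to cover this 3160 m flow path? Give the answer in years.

Convert K: 0.373 cm/s × 864 = 322.3 m/day.
Hydraulic gradient i = (64.22 − 54.46) / 3160 = 9.76 / 3160 = 0.003089.
Darcy flux q = K · i = 322.3 × 0.003089 = 0.9954 m/day.
Seepage velocity v = q / n_e = 0.9954 / 0.30 = 3.318 m/day.
Travel time t = L / v = 3160 / 3.318 = 952.4 days = 2.608 years.

2.61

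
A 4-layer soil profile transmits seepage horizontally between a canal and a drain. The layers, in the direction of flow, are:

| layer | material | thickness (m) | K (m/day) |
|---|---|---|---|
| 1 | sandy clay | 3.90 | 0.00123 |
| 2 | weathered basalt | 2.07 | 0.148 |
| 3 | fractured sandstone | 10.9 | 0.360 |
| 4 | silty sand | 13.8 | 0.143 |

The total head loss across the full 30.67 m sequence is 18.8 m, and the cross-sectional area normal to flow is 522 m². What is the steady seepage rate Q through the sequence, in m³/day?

Flow is perpendicular to layering, so the layers act in series and the equivalent K is the thickness-weighted harmonic mean.
Total thickness L = 3.90 + 2.07 + 10.9 + 13.8 = 30.67 m.
Σ(b_i/K_i) = 3.90/0.00123 + 2.07/0.148 + 10.9/0.360 + 13.8/0.143 = 3311 d.
K_eq = L / Σ(b_i/K_i) = 30.67 / 3311 = 0.009262 m/day.
Q = K_eq · A · (Δh/L) = 0.009262 × 522 × (18.8/30.67) = 2.963 m³/day.

2.96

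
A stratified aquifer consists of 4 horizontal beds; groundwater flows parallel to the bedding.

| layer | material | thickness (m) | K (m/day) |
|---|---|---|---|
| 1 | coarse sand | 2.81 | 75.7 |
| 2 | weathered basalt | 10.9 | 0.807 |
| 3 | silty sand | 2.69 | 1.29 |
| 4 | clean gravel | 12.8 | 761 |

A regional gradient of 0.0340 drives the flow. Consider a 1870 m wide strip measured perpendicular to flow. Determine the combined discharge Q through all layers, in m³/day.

634000

Flow is parallel to layering, so each bed carries its own Darcy discharge and the transmissivities add.
Σ(K_i·b_i) = 75.7×2.81 + 0.807×10.9 + 1.29×2.69 + 761×12.8 = 9966 m²/day.
Hydraulic gradient i = 0.0340.
Q = Σ(K_i·b_i) · W · i = 9966 × 1870 × 0.03400 = 6.336e+05 m³/day.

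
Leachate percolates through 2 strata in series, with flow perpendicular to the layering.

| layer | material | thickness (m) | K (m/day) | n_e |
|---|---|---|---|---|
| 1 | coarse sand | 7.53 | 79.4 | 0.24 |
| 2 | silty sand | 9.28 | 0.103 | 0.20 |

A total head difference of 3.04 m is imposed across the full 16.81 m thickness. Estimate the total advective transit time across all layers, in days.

109

With flow normal to the layers, continuity requires the same specific discharge q through every layer.
Σ(b_i/K_i) = 7.53/79.4 + 9.28/0.103 = 90.19 d.
q = Δh / Σ(b_i/K_i) = 3.04 / 90.19 = 0.03371 m/day.
In each layer the seepage velocity is v_i = q/n_i, so the layer transit time is t_i = b_i·n_i / q:
  layer 1 (coarse sand): t_1 = 7.53 × 0.24 / 0.03371 = 53.62 d
  layer 2 (silty sand): t_2 = 9.28 × 0.20 / 0.03371 = 55.06 d
Total t = Σ t_i = 108.7 days.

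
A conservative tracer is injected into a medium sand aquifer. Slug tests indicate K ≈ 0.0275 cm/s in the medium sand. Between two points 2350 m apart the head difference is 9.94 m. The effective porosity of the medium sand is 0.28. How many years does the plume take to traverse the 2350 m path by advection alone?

17.9

Convert K: 0.0275 cm/s × 864 = 23.76 m/day.
Hydraulic gradient i = Δh / L = 9.94 / 2350 = 0.004230.
Darcy flux q = K · i = 23.76 × 0.004230 = 0.1005 m/day.
Seepage velocity v = q / n_e = 0.1005 / 0.28 = 0.3589 m/day.
Travel time t = L / v = 2350 / 0.3589 = 6547 days = 17.93 years.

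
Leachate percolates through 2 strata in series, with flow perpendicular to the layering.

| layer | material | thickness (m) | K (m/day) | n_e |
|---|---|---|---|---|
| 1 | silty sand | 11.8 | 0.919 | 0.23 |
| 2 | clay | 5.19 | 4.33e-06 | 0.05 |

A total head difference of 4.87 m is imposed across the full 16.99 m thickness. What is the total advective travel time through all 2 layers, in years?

With flow normal to the layers, continuity requires the same specific discharge q through every layer.
Σ(b_i/K_i) = 11.8/0.919 + 5.19/4.33e-06 = 1.199e+06 d.
q = Δh / Σ(b_i/K_i) = 4.87 / 1.199e+06 = 4.063e-06 m/day.
In each layer the seepage velocity is v_i = q/n_i, so the layer transit time is t_i = b_i·n_i / q:
  layer 1 (silty sand): t_1 = 11.8 × 0.23 / 4.063e-06 = 6.680e+05 d
  layer 2 (clay): t_2 = 5.19 × 0.05 / 4.063e-06 = 63869 d
Total t = Σ t_i = 7.319e+05 days = 2004 years.

2000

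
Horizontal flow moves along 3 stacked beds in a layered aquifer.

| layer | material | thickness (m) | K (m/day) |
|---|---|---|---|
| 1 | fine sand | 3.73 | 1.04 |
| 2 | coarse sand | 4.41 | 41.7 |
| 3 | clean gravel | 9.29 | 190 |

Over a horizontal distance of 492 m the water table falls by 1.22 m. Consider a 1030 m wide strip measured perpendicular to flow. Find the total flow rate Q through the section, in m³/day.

Flow is parallel to layering, so each bed carries its own Darcy discharge and the transmissivities add.
Σ(K_i·b_i) = 1.04×3.73 + 41.7×4.41 + 190×9.29 = 1953 m²/day.
Hydraulic gradient i = Δh / L = 1.22 / 492 = 0.002480.
Q = Σ(K_i·b_i) · W · i = 1953 × 1030 × 0.002480 = 4988 m³/day.

4990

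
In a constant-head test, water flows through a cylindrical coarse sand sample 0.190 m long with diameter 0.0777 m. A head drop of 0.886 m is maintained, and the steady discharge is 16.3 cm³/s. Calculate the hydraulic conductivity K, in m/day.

Cross-sectional area A = π·(d/2)² = π × (0.0777/2)² = 0.004742 m².
Convert discharge: 16.3 cm³/s = 1.630e-05 m³/s.
Darcy's law rearranged: K = Q·L / (A·Δh) = 1.630e-05 × 0.190 / (0.004742 × 0.886) = 0.0007372 m/s = 63.69 m/day.

63.7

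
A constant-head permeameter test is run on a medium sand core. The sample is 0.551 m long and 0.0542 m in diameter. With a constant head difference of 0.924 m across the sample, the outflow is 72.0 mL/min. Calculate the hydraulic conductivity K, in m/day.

26.8

Cross-sectional area A = π·(d/2)² = π × (0.0542/2)² = 0.002307 m².
Convert discharge: 72.0 mL/min = 1.200e-06 m³/s.
Darcy's law rearranged: K = Q·L / (A·Δh) = 1.200e-06 × 0.551 / (0.002307 × 0.924) = 0.0003102 m/s = 26.80 m/day.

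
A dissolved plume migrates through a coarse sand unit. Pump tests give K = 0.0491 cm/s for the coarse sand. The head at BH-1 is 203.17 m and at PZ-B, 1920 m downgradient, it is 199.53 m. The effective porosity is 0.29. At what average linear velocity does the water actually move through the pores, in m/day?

Convert K: 0.0491 cm/s × 864 = 42.42 m/day.
Hydraulic gradient i = (203.17 − 199.53) / 1920 = 3.64 / 1920 = 0.001896.
Darcy flux q = K · i = 42.42 × 0.001896 = 0.08043 m/day.
Seepage velocity v = q / n_e = 0.08043 / 0.29 = 0.2773 m/day.

0.277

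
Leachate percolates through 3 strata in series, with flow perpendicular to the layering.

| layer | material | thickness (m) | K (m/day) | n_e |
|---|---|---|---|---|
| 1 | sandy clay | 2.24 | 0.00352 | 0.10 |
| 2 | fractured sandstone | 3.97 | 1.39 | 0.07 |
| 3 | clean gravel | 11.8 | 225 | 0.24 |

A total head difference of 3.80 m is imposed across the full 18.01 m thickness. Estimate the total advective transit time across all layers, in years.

With flow normal to the layers, continuity requires the same specific discharge q through every layer.
Σ(b_i/K_i) = 2.24/0.00352 + 3.97/1.39 + 11.8/225 = 639.3 d.
q = Δh / Σ(b_i/K_i) = 3.80 / 639.3 = 0.005944 m/day.
In each layer the seepage velocity is v_i = q/n_i, so the layer transit time is t_i = b_i·n_i / q:
  layer 1 (sandy clay): t_1 = 2.24 × 0.10 / 0.005944 = 37.68 d
  layer 2 (fractured sandstone): t_2 = 3.97 × 0.07 / 0.005944 = 46.75 d
  layer 3 (clean gravel): t_3 = 11.8 × 0.24 / 0.005944 = 476.4 d
Total t = Σ t_i = 560.9 days = 1.536 years.

1.54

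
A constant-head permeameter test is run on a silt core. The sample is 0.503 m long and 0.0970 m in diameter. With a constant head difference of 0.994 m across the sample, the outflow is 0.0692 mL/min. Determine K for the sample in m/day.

0.00682

Cross-sectional area A = π·(d/2)² = π × (0.0970/2)² = 0.007390 m².
Convert discharge: 0.0692 mL/min = 1.153e-09 m³/s.
Darcy's law rearranged: K = Q·L / (A·Δh) = 1.153e-09 × 0.503 / (0.007390 × 0.994) = 7.898e-08 m/s = 0.006824 m/day.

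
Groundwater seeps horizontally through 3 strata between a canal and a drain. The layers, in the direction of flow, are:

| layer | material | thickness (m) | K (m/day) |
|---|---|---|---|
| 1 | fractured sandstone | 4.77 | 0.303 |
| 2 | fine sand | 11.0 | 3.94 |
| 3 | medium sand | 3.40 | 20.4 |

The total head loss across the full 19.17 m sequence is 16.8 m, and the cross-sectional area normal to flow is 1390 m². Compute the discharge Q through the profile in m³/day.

Flow is perpendicular to layering, so the layers act in series and the equivalent K is the thickness-weighted harmonic mean.
Total thickness L = 4.77 + 11.0 + 3.40 = 19.17 m.
Σ(b_i/K_i) = 4.77/0.303 + 11.0/3.94 + 3.40/20.4 = 18.70 d.
K_eq = L / Σ(b_i/K_i) = 19.17 / 18.70 = 1.025 m/day.
Q = K_eq · A · (Δh/L) = 1.025 × 1390 × (16.8/19.17) = 1249 m³/day.

1250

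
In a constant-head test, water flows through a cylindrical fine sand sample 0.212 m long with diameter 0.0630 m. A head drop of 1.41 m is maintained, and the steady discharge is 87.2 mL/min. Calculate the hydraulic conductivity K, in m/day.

6.06

Cross-sectional area A = π·(d/2)² = π × (0.0630/2)² = 0.003117 m².
Convert discharge: 87.2 mL/min = 1.453e-06 m³/s.
Darcy's law rearranged: K = Q·L / (A·Δh) = 1.453e-06 × 0.212 / (0.003117 × 1.41) = 7.010e-05 m/s = 6.057 m/day.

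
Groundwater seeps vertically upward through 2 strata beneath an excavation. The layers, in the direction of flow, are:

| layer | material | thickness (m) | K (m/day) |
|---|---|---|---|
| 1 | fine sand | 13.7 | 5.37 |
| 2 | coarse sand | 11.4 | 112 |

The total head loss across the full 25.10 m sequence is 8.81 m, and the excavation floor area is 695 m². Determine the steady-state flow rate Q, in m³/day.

Flow is perpendicular to layering, so the layers act in series and the equivalent K is the thickness-weighted harmonic mean.
Total thickness L = 13.7 + 11.4 = 25.10 m.
Σ(b_i/K_i) = 13.7/5.37 + 11.4/112 = 2.653 d.
K_eq = L / Σ(b_i/K_i) = 25.10 / 2.653 = 9.461 m/day.
Q = K_eq · A · (Δh/L) = 9.461 × 695 × (8.81/25.10) = 2308 m³/day.

2310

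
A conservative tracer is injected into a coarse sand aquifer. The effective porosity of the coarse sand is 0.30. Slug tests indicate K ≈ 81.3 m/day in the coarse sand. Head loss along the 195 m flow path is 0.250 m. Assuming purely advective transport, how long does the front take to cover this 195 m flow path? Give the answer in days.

Hydraulic gradient i = Δh / L = 0.250 / 195 = 0.001282.
Darcy flux q = K · i = 81.30 × 0.001282 = 0.1042 m/day.
Seepage velocity v = q / n_e = 0.1042 / 0.30 = 0.3474 m/day.
Travel time t = L / v = 195 / 0.3474 = 561.3 days.

561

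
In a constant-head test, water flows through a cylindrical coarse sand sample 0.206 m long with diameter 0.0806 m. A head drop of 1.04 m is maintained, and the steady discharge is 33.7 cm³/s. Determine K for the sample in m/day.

113

Cross-sectional area A = π·(d/2)² = π × (0.0806/2)² = 0.005102 m².
Convert discharge: 33.7 cm³/s = 3.370e-05 m³/s.
Darcy's law rearranged: K = Q·L / (A·Δh) = 3.370e-05 × 0.206 / (0.005102 × 1.04) = 0.001308 m/s = 113.0 m/day.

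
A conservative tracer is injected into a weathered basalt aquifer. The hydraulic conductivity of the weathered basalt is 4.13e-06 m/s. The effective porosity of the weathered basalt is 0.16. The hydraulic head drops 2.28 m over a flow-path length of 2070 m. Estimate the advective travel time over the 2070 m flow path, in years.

Convert K: 4.13e-06 m/s × 86400 = 0.3568 m/day.
Hydraulic gradient i = Δh / L = 2.28 / 2070 = 0.001101.
Darcy flux q = K · i = 0.3568 × 0.001101 = 0.0003930 m/day.
Seepage velocity v = q / n_e = 0.0003930 / 0.16 = 0.002456 m/day.
Travel time t = L / v = 2070 / 0.002456 = 8.427e+05 days = 2307 years.

2310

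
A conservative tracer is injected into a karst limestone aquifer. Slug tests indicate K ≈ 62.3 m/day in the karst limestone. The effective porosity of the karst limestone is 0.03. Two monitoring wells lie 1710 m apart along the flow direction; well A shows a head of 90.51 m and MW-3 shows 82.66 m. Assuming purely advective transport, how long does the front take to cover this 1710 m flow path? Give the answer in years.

Hydraulic gradient i = (90.51 − 82.66) / 1710 = 7.85 / 1710 = 0.004591.
Darcy flux q = K · i = 62.30 × 0.004591 = 0.2860 m/day.
Seepage velocity v = q / n_e = 0.2860 / 0.03 = 9.533 m/day.
Travel time t = L / v = 1710 / 9.533 = 179.4 days = 0.4911 years.

0.491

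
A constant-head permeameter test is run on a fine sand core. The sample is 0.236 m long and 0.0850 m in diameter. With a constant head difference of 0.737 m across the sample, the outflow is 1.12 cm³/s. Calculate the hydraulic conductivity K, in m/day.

5.46

Cross-sectional area A = π·(d/2)² = π × (0.0850/2)² = 0.005675 m².
Convert discharge: 1.12 cm³/s = 1.120e-06 m³/s.
Darcy's law rearranged: K = Q·L / (A·Δh) = 1.120e-06 × 0.236 / (0.005675 × 0.737) = 6.320e-05 m/s = 5.461 m/day.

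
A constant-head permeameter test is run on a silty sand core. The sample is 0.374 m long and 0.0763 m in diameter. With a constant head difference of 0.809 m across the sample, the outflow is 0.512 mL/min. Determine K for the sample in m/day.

0.0745

Cross-sectional area A = π·(d/2)² = π × (0.0763/2)² = 0.004572 m².
Convert discharge: 0.512 mL/min = 8.533e-09 m³/s.
Darcy's law rearranged: K = Q·L / (A·Δh) = 8.533e-09 × 0.374 / (0.004572 × 0.809) = 8.628e-07 m/s = 0.07454 m/day.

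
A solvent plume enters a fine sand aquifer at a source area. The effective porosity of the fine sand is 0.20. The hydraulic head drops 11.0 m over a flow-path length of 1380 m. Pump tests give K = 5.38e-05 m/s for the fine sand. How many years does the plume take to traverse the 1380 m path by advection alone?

Convert K: 5.38e-05 m/s × 86400 = 4.648 m/day.
Hydraulic gradient i = Δh / L = 11.0 / 1380 = 0.007971.
Darcy flux q = K · i = 4.648 × 0.007971 = 0.03705 m/day.
Seepage velocity v = q / n_e = 0.03705 / 0.20 = 0.1853 m/day.
Travel time t = L / v = 1380 / 0.1853 = 7449 days = 20.39 years.

20.4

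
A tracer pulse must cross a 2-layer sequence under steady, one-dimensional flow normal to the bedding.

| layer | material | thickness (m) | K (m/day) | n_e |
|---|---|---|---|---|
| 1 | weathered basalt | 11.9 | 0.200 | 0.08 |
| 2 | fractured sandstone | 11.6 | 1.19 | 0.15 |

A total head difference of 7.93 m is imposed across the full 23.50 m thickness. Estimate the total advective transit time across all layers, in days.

23.5

With flow normal to the layers, continuity requires the same specific discharge q through every layer.
Σ(b_i/K_i) = 11.9/0.200 + 11.6/1.19 = 69.25 d.
q = Δh / Σ(b_i/K_i) = 7.93 / 69.25 = 0.1145 m/day.
In each layer the seepage velocity is v_i = q/n_i, so the layer transit time is t_i = b_i·n_i / q:
  layer 1 (weathered basalt): t_1 = 11.9 × 0.08 / 0.1145 = 8.313 d
  layer 2 (fractured sandstone): t_2 = 11.6 × 0.15 / 0.1145 = 15.19 d
Total t = Σ t_i = 23.51 days.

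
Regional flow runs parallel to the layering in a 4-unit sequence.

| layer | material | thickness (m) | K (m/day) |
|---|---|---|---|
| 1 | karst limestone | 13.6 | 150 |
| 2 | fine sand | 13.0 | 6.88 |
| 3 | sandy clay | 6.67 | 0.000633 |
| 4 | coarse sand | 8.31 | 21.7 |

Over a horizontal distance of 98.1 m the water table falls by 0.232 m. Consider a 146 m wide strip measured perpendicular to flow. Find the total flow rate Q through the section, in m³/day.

798

Flow is parallel to layering, so each bed carries its own Darcy discharge and the transmissivities add.
Σ(K_i·b_i) = 150×13.6 + 6.88×13.0 + 0.000633×6.67 + 21.7×8.31 = 2310 m²/day.
Hydraulic gradient i = Δh / L = 0.232 / 98.1 = 0.002365.
Q = Σ(K_i·b_i) · W · i = 2310 × 146 × 0.002365 = 797.5 m³/day.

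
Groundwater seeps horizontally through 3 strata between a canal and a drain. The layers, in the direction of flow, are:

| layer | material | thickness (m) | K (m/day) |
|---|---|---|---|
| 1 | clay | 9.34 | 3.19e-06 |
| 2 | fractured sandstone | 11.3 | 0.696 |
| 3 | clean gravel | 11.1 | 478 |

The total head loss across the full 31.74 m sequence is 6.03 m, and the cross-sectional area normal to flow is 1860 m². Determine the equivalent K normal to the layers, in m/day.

Flow is perpendicular to layering, so the layers act in series and the equivalent K is the thickness-weighted harmonic mean.
Total thickness L = 9.34 + 11.3 + 11.1 = 31.74 m.
Σ(b_i/K_i) = 9.34/3.19e-06 + 11.3/0.696 + 11.1/478 = 2.928e+06 d.
K_eq = L / Σ(b_i/K_i) = 31.74 / 2.928e+06 = 1.084e-05 m/day.

1.08e-05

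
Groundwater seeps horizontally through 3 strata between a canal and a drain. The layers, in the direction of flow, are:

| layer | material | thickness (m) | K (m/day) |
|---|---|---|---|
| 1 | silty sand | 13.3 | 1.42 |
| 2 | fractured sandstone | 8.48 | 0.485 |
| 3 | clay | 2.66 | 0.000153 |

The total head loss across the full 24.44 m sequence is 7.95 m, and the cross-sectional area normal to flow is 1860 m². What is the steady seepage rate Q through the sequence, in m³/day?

0.849

Flow is perpendicular to layering, so the layers act in series and the equivalent K is the thickness-weighted harmonic mean.
Total thickness L = 13.3 + 8.48 + 2.66 = 24.44 m.
Σ(b_i/K_i) = 13.3/1.42 + 8.48/0.485 + 2.66/0.000153 = 17412 d.
K_eq = L / Σ(b_i/K_i) = 24.44 / 17412 = 0.001404 m/day.
Q = K_eq · A · (Δh/L) = 0.001404 × 1860 × (7.95/24.44) = 0.8492 m³/day.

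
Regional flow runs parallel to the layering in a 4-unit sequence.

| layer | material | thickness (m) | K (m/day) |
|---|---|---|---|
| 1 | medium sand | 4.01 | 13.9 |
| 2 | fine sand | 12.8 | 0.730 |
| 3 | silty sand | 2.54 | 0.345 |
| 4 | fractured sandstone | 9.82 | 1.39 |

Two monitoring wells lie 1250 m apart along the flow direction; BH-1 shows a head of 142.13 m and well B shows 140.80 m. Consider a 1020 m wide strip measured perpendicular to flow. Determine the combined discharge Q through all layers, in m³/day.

86.4

Flow is parallel to layering, so each bed carries its own Darcy discharge and the transmissivities add.
Σ(K_i·b_i) = 13.9×4.01 + 0.730×12.8 + 0.345×2.54 + 1.39×9.82 = 79.61 m²/day.
Hydraulic gradient i = (142.13 − 140.80) / 1250 = 1.33 / 1250 = 0.001064.
Q = Σ(K_i·b_i) · W · i = 79.61 × 1020 × 0.001064 = 86.40 m³/day.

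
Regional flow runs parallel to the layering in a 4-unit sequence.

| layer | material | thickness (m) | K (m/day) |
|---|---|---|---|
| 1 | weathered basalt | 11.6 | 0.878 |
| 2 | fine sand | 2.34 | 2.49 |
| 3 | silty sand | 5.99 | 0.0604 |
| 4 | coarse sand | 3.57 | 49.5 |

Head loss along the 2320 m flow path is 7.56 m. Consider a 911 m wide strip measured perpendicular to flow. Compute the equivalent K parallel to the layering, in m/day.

8.22

Flow is parallel to layering, so each bed carries its own Darcy discharge and the transmissivities add.
Σ(K_i·b_i) = 0.878×11.6 + 2.49×2.34 + 0.0604×5.99 + 49.5×3.57 = 193.1 m²/day.
Total thickness b = 23.50 m, so K_eq = Σ(K_i·b_i)/b = 8.217 m/day.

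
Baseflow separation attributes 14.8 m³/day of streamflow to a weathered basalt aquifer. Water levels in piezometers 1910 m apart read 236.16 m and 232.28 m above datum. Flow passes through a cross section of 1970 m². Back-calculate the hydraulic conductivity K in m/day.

Hydraulic gradient i = (236.16 − 232.28) / 1910 = 3.88 / 1910 = 0.002031.
From Q = K·A·i, K = Q / (A·i) = 14.8 / (1970 × 0.002031) = 3.698 m/day.

3.70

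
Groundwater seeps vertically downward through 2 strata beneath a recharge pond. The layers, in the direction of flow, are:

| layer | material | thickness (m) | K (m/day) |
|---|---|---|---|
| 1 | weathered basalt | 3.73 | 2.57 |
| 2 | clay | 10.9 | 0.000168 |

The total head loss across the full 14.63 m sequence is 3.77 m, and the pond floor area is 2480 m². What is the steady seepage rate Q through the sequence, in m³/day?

Flow is perpendicular to layering, so the layers act in series and the equivalent K is the thickness-weighted harmonic mean.
Total thickness L = 3.73 + 10.9 = 14.63 m.
Σ(b_i/K_i) = 3.73/2.57 + 10.9/0.000168 = 64882 d.
K_eq = L / Σ(b_i/K_i) = 14.63 / 64882 = 0.0002255 m/day.
Q = K_eq · A · (Δh/L) = 0.0002255 × 2480 × (3.77/14.63) = 0.1441 m³/day.

0.144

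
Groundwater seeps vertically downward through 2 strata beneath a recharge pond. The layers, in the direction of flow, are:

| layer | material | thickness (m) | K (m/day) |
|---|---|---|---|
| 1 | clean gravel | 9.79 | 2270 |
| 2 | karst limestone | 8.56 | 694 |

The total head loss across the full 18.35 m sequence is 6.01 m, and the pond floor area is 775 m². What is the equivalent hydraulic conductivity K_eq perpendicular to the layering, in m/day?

Flow is perpendicular to layering, so the layers act in series and the equivalent K is the thickness-weighted harmonic mean.
Total thickness L = 9.79 + 8.56 = 18.35 m.
Σ(b_i/K_i) = 9.79/2270 + 8.56/694 = 0.01665 d.
K_eq = L / Σ(b_i/K_i) = 18.35 / 0.01665 = 1102 m/day.

1100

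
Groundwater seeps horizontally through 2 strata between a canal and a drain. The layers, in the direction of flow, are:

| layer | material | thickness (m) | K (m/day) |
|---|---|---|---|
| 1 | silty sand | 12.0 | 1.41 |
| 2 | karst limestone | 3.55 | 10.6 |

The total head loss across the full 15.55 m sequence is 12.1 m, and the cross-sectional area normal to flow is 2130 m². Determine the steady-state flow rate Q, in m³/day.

2910

Flow is perpendicular to layering, so the layers act in series and the equivalent K is the thickness-weighted harmonic mean.
Total thickness L = 12.0 + 3.55 = 15.55 m.
Σ(b_i/K_i) = 12.0/1.41 + 3.55/10.6 = 8.846 d.
K_eq = L / Σ(b_i/K_i) = 15.55 / 8.846 = 1.758 m/day.
Q = K_eq · A · (Δh/L) = 1.758 × 2130 × (12.1/15.55) = 2914 m³/day.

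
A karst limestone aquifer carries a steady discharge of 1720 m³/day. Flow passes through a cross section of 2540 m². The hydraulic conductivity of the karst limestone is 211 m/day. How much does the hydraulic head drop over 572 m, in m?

From Q = K·A·i, i = Q / (K·A) = 1720 / (211.0 × 2540) = 0.003209.
Head loss Δh = i · L = 0.003209 × 572 = 1.836 m.

1.84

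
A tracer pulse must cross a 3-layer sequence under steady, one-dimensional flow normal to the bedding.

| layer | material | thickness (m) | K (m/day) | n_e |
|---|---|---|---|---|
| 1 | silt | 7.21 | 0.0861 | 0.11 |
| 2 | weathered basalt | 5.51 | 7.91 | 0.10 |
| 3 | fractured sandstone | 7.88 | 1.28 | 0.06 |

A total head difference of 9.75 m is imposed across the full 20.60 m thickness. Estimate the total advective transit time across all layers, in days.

With flow normal to the layers, continuity requires the same specific discharge q through every layer.
Σ(b_i/K_i) = 7.21/0.0861 + 5.51/7.91 + 7.88/1.28 = 90.59 d.
q = Δh / Σ(b_i/K_i) = 9.75 / 90.59 = 0.1076 m/day.
In each layer the seepage velocity is v_i = q/n_i, so the layer transit time is t_i = b_i·n_i / q:
  layer 1 (silt): t_1 = 7.21 × 0.11 / 0.1076 = 7.369 d
  layer 2 (weathered basalt): t_2 = 5.51 × 0.10 / 0.1076 = 5.120 d
  layer 3 (fractured sandstone): t_3 = 7.88 × 0.06 / 0.1076 = 4.393 d
Total t = Σ t_i = 16.88 days.

16.9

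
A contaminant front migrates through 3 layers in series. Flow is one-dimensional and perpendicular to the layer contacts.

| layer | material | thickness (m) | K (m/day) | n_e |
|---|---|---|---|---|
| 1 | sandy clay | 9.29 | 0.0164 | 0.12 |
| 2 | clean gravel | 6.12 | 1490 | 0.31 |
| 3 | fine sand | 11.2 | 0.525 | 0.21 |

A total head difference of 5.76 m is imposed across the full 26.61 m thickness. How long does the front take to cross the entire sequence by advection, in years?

1.50

With flow normal to the layers, continuity requires the same specific discharge q through every layer.
Σ(b_i/K_i) = 9.29/0.0164 + 6.12/1490 + 11.2/0.525 = 587.8 d.
q = Δh / Σ(b_i/K_i) = 5.76 / 587.8 = 0.009799 m/day.
In each layer the seepage velocity is v_i = q/n_i, so the layer transit time is t_i = b_i·n_i / q:
  layer 1 (sandy clay): t_1 = 9.29 × 0.12 / 0.009799 = 113.8 d
  layer 2 (clean gravel): t_2 = 6.12 × 0.31 / 0.009799 = 193.6 d
  layer 3 (fine sand): t_3 = 11.2 × 0.21 / 0.009799 = 240.0 d
Total t = Σ t_i = 547.4 days = 1.499 years.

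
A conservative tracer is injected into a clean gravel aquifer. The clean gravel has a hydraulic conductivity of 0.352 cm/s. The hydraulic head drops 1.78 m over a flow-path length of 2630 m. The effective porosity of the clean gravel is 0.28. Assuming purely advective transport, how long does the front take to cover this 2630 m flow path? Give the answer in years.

9.79

Convert K: 0.352 cm/s × 864 = 304.1 m/day.
Hydraulic gradient i = Δh / L = 1.78 / 2630 = 0.0006768.
Darcy flux q = K · i = 304.1 × 0.0006768 = 0.2058 m/day.
Seepage velocity v = q / n_e = 0.2058 / 0.28 = 0.7351 m/day.
Travel time t = L / v = 2630 / 0.7351 = 3578 days = 9.795 years.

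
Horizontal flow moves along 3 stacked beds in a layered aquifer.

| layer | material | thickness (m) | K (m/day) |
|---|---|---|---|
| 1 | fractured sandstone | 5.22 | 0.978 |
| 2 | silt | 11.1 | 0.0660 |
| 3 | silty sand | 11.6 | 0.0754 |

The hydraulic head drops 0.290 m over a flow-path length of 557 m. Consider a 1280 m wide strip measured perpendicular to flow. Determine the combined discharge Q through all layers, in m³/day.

Flow is parallel to layering, so each bed carries its own Darcy discharge and the transmissivities add.
Σ(K_i·b_i) = 0.978×5.22 + 0.0660×11.1 + 0.0754×11.6 = 6.712 m²/day.
Hydraulic gradient i = Δh / L = 0.290 / 557 = 0.0005206.
Q = Σ(K_i·b_i) · W · i = 6.712 × 1280 × 0.0005206 = 4.473 m³/day.

4.47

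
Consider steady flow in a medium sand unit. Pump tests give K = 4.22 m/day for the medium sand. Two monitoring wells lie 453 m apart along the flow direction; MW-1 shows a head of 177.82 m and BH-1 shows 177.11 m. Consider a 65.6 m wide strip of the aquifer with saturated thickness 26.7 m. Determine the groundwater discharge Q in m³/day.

11.6

Cross-sectional area A = 65.6 × 26.7 = 1752 m².
Hydraulic gradient i = (177.82 − 177.11) / 453 = 0.71 / 453 = 0.001567.
Darcy's law: Q = K · A · i = 4.220 × 1752 × 0.001567 = 11.58 m³/day.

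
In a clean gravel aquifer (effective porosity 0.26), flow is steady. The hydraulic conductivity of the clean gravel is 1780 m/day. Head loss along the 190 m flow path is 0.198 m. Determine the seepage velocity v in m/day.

Hydraulic gradient i = Δh / L = 0.198 / 190 = 0.001042.
Darcy flux q = K · i = 1780 × 0.001042 = 1.855 m/day.
Seepage velocity v = q / n_e = 1.855 / 0.26 = 7.134 m/day.

7.13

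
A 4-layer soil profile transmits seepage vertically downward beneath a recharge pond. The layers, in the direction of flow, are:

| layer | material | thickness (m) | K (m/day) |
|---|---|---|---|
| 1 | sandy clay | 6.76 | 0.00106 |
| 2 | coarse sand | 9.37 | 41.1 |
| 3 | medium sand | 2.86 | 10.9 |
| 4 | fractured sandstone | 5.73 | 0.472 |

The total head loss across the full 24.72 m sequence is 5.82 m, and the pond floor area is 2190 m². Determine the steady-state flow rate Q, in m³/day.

1.99

Flow is perpendicular to layering, so the layers act in series and the equivalent K is the thickness-weighted harmonic mean.
Total thickness L = 6.76 + 9.37 + 2.86 + 5.73 = 24.72 m.
Σ(b_i/K_i) = 6.76/0.00106 + 9.37/41.1 + 2.86/10.9 + 5.73/0.472 = 6390 d.
K_eq = L / Σ(b_i/K_i) = 24.72 / 6390 = 0.003869 m/day.
Q = K_eq · A · (Δh/L) = 0.003869 × 2190 × (5.82/24.72) = 1.995 m³/day.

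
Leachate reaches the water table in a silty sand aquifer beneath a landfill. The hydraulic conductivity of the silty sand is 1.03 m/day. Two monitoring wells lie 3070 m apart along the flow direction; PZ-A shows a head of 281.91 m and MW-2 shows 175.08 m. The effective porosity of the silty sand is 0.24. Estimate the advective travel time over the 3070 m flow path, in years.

56.3

Hydraulic gradient i = (281.91 − 175.08) / 3070 = 106.83 / 3070 = 0.03480.
Darcy flux q = K · i = 1.030 × 0.03480 = 0.03584 m/day.
Seepage velocity v = q / n_e = 0.03584 / 0.24 = 0.1493 m/day.
Travel time t = L / v = 3070 / 0.1493 = 20557 days = 56.28 years.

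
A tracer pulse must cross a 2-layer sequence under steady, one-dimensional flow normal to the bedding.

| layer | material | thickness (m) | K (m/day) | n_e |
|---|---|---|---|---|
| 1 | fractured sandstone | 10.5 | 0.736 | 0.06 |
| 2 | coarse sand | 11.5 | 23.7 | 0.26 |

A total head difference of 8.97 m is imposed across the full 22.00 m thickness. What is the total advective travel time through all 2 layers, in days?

5.95

With flow normal to the layers, continuity requires the same specific discharge q through every layer.
Σ(b_i/K_i) = 10.5/0.736 + 11.5/23.7 = 14.75 d.
q = Δh / Σ(b_i/K_i) = 8.97 / 14.75 = 0.6081 m/day.
In each layer the seepage velocity is v_i = q/n_i, so the layer transit time is t_i = b_i·n_i / q:
  layer 1 (fractured sandstone): t_1 = 10.5 × 0.06 / 0.6081 = 1.036 d
  layer 2 (coarse sand): t_2 = 11.5 × 0.26 / 0.6081 = 4.917 d
Total t = Σ t_i = 5.953 days.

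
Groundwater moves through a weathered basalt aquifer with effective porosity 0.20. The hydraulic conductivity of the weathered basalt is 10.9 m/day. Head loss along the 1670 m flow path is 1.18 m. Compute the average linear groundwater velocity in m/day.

0.0385

Hydraulic gradient i = Δh / L = 1.18 / 1670 = 0.0007066.
Darcy flux q = K · i = 10.90 × 0.0007066 = 0.007702 m/day.
Seepage velocity v = q / n_e = 0.007702 / 0.20 = 0.03851 m/day.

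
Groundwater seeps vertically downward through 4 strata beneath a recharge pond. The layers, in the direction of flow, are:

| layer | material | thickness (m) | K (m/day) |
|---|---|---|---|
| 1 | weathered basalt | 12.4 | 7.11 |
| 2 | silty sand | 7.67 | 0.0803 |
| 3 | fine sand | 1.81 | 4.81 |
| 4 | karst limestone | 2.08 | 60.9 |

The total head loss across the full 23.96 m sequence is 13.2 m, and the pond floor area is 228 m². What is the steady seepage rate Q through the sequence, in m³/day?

Flow is perpendicular to layering, so the layers act in series and the equivalent K is the thickness-weighted harmonic mean.
Total thickness L = 12.4 + 7.67 + 1.81 + 2.08 = 23.96 m.
Σ(b_i/K_i) = 12.4/7.11 + 7.67/0.0803 + 1.81/4.81 + 2.08/60.9 = 97.67 d.
K_eq = L / Σ(b_i/K_i) = 23.96 / 97.67 = 0.2453 m/day.
Q = K_eq · A · (Δh/L) = 0.2453 × 228 × (13.2/23.96) = 30.81 m³/day.

30.8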